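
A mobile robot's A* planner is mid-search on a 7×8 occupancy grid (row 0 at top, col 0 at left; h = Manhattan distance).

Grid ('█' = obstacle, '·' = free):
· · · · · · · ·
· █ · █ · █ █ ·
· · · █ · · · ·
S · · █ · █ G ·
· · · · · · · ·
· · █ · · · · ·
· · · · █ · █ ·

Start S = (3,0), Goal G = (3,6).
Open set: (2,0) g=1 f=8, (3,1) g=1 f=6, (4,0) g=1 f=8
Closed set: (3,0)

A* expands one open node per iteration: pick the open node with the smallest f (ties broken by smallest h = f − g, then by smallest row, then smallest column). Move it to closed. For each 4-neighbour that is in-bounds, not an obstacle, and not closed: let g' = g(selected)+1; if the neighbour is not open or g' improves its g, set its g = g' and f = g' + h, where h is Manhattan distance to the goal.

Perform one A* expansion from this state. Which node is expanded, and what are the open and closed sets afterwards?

expanded=(3,1); open=[(2,0) g=1 f=8, (2,1) g=2 f=8, (3,2) g=2 f=6, (4,0) g=1 f=8, (4,1) g=2 f=8]; closed=[(3,0), (3,1)]

step 1: expand (3,1) (f=6, h=5) → closed; open now [(2,0) g=1 f=8, (2,1) g=2 f=8, (3,2) g=2 f=6, (4,0) g=1 f=8, (4,1) g=2 f=8]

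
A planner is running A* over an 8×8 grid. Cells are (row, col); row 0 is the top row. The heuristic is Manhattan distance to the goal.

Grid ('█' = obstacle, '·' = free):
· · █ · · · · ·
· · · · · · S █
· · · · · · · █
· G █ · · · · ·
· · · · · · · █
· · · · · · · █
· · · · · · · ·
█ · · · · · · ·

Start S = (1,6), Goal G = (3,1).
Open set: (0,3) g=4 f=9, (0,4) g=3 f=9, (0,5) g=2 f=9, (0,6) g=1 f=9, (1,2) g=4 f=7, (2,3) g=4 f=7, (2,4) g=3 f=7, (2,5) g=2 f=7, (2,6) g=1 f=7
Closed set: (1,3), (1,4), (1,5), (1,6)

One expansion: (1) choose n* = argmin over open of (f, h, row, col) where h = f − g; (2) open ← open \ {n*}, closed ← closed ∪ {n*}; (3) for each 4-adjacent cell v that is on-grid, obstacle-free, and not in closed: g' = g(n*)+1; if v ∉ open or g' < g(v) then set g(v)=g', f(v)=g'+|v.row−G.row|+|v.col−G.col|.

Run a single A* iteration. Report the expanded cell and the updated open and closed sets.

step 1: expand (1,2) (f=7, h=3) → closed; open now [(0,3) g=4 f=9, (0,4) g=3 f=9, (0,5) g=2 f=9, (0,6) g=1 f=9, (1,1) g=5 f=7, (2,2) g=5 f=7, (2,3) g=4 f=7, (2,4) g=3 f=7, (2,5) g=2 f=7, (2,6) g=1 f=7]

expanded=(1,2); open=[(0,3) g=4 f=9, (0,4) g=3 f=9, (0,5) g=2 f=9, (0,6) g=1 f=9, (1,1) g=5 f=7, (2,2) g=5 f=7, (2,3) g=4 f=7, (2,4) g=3 f=7, (2,5) g=2 f=7, (2,6) g=1 f=7]; closed=[(1,2), (1,3), (1,4), (1,5), (1,6)]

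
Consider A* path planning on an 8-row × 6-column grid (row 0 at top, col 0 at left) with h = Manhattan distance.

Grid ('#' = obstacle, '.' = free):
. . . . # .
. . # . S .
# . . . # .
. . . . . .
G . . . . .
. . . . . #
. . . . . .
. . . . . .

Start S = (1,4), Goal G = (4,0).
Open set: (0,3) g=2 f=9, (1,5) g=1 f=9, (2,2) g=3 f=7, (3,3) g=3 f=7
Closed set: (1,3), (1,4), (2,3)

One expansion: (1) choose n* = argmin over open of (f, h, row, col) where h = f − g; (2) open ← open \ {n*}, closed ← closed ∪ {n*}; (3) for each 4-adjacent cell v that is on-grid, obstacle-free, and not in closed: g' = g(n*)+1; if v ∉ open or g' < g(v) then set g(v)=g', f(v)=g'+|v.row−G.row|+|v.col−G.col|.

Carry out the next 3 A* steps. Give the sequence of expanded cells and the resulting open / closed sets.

order=[(2,2) → (2,1) → (3,1)]; open=[(0,3) g=2 f=9, (1,1) g=5 f=9, (1,5) g=1 f=9, (3,0) g=6 f=7, (3,2) g=4 f=7, (3,3) g=3 f=7, (4,1) g=6 f=7]; closed=[(1,3), (1,4), (2,1), (2,2), (2,3), (3,1)]

step 1: expand (2,2) (f=7, h=4) → closed; open now [(0,3) g=2 f=9, (1,5) g=1 f=9, (2,1) g=4 f=7, (3,2) g=4 f=7, (3,3) g=3 f=7]
step 2: expand (2,1) (f=7, h=3) → closed; open now [(0,3) g=2 f=9, (1,1) g=5 f=9, (1,5) g=1 f=9, (3,1) g=5 f=7, (3,2) g=4 f=7, (3,3) g=3 f=7]
step 3: expand (3,1) (f=7, h=2) → closed; open now [(0,3) g=2 f=9, (1,1) g=5 f=9, (1,5) g=1 f=9, (3,0) g=6 f=7, (3,2) g=4 f=7, (3,3) g=3 f=7, (4,1) g=6 f=7]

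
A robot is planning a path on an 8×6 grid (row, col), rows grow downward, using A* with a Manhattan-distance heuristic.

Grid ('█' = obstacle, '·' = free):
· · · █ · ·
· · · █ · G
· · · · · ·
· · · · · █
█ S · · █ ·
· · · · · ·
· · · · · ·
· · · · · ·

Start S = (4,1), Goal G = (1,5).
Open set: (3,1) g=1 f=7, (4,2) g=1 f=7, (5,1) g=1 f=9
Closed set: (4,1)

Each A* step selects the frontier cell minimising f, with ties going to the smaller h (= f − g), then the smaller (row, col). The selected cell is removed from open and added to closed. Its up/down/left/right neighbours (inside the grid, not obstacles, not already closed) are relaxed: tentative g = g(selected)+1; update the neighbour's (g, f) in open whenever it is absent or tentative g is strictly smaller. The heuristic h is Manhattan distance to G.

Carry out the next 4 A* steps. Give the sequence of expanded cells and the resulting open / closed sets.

step 1: expand (3,1) (f=7, h=6) → closed; open now [(2,1) g=2 f=7, (3,0) g=2 f=9, (3,2) g=2 f=7, (4,2) g=1 f=7, (5,1) g=1 f=9]
step 2: expand (2,1) (f=7, h=5) → closed; open now [(1,1) g=3 f=7, (2,0) g=3 f=9, (2,2) g=3 f=7, (3,0) g=2 f=9, (3,2) g=2 f=7, (4,2) g=1 f=7, (5,1) g=1 f=9]
step 3: expand (1,1) (f=7, h=4) → closed; open now [(0,1) g=4 f=9, (1,0) g=4 f=9, (1,2) g=4 f=7, (2,0) g=3 f=9, (2,2) g=3 f=7, (3,0) g=2 f=9, (3,2) g=2 f=7, (4,2) g=1 f=7, (5,1) g=1 f=9]
step 4: expand (1,2) (f=7, h=3) → closed; open now [(0,1) g=4 f=9, (0,2) g=5 f=9, (1,0) g=4 f=9, (2,0) g=3 f=9, (2,2) g=3 f=7, (3,0) g=2 f=9, (3,2) g=2 f=7, (4,2) g=1 f=7, (5,1) g=1 f=9]

order=[(3,1) → (2,1) → (1,1) → (1,2)]; open=[(0,1) g=4 f=9, (0,2) g=5 f=9, (1,0) g=4 f=9, (2,0) g=3 f=9, (2,2) g=3 f=7, (3,0) g=2 f=9, (3,2) g=2 f=7, (4,2) g=1 f=7, (5,1) g=1 f=9]; closed=[(1,1), (1,2), (2,1), (3,1), (4,1)]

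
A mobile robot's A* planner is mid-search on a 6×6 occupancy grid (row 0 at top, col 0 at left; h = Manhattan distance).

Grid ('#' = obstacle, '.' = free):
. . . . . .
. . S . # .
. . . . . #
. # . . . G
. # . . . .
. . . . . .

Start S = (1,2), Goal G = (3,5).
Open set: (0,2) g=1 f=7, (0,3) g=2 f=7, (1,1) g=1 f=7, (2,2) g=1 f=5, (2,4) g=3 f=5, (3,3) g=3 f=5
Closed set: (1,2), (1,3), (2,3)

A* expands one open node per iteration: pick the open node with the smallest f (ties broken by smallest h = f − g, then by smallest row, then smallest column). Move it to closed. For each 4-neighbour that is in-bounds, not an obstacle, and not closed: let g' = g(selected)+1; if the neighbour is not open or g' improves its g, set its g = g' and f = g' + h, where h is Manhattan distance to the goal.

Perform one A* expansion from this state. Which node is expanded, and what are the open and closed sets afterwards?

expanded=(2,4); open=[(0,2) g=1 f=7, (0,3) g=2 f=7, (1,1) g=1 f=7, (2,2) g=1 f=5, (3,3) g=3 f=5, (3,4) g=4 f=5]; closed=[(1,2), (1,3), (2,3), (2,4)]

step 1: expand (2,4) (f=5, h=2) → closed; open now [(0,2) g=1 f=7, (0,3) g=2 f=7, (1,1) g=1 f=7, (2,2) g=1 f=5, (3,3) g=3 f=5, (3,4) g=4 f=5]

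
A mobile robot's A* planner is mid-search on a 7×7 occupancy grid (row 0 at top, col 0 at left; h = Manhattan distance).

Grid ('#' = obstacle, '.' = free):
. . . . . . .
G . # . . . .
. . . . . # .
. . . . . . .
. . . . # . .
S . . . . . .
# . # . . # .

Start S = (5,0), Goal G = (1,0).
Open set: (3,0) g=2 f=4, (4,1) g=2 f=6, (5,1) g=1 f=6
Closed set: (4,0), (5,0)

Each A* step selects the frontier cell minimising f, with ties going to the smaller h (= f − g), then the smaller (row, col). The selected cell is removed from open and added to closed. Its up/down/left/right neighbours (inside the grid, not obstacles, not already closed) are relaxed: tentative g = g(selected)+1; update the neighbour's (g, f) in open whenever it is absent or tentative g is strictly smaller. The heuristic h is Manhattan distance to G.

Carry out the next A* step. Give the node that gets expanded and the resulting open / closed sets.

step 1: expand (3,0) (f=4, h=2) → closed; open now [(2,0) g=3 f=4, (3,1) g=3 f=6, (4,1) g=2 f=6, (5,1) g=1 f=6]

expanded=(3,0); open=[(2,0) g=3 f=4, (3,1) g=3 f=6, (4,1) g=2 f=6, (5,1) g=1 f=6]; closed=[(3,0), (4,0), (5,0)]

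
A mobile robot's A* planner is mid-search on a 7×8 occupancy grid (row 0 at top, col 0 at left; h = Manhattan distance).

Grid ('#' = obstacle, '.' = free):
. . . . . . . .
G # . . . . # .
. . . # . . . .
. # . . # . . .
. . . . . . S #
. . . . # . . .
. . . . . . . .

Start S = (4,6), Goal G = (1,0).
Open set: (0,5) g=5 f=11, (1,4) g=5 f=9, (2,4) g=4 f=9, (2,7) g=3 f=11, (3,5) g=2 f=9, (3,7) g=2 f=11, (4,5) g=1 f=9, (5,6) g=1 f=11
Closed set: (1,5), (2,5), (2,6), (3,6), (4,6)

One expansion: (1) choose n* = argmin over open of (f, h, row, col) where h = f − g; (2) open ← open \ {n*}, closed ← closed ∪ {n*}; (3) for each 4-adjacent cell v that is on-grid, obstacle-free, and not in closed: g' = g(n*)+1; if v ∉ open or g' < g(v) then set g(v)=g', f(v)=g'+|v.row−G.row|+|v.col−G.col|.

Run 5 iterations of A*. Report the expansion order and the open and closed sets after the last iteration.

step 1: expand (1,4) (f=9, h=4) → closed; open now [(0,4) g=6 f=11, (0,5) g=5 f=11, (1,3) g=6 f=9, (2,4) g=4 f=9, (2,7) g=3 f=11, (3,5) g=2 f=9, (3,7) g=2 f=11, (4,5) g=1 f=9, (5,6) g=1 f=11]
step 2: expand (1,3) (f=9, h=3) → closed; open now [(0,3) g=7 f=11, (0,4) g=6 f=11, (0,5) g=5 f=11, (1,2) g=7 f=9, (2,4) g=4 f=9, (2,7) g=3 f=11, (3,5) g=2 f=9, (3,7) g=2 f=11, (4,5) g=1 f=9, (5,6) g=1 f=11]
step 3: expand (1,2) (f=9, h=2) → closed; open now [(0,2) g=8 f=11, (0,3) g=7 f=11, (0,4) g=6 f=11, (0,5) g=5 f=11, (2,2) g=8 f=11, (2,4) g=4 f=9, (2,7) g=3 f=11, (3,5) g=2 f=9, (3,7) g=2 f=11, (4,5) g=1 f=9, (5,6) g=1 f=11]
step 4: expand (2,4) (f=9, h=5) → closed; open now [(0,2) g=8 f=11, (0,3) g=7 f=11, (0,4) g=6 f=11, (0,5) g=5 f=11, (2,2) g=8 f=11, (2,7) g=3 f=11, (3,5) g=2 f=9, (3,7) g=2 f=11, (4,5) g=1 f=9, (5,6) g=1 f=11]
step 5: expand (3,5) (f=9, h=7) → closed; open now [(0,2) g=8 f=11, (0,3) g=7 f=11, (0,4) g=6 f=11, (0,5) g=5 f=11, (2,2) g=8 f=11, (2,7) g=3 f=11, (3,7) g=2 f=11, (4,5) g=1 f=9, (5,6) g=1 f=11]

order=[(1,4) → (1,3) → (1,2) → (2,4) → (3,5)]; open=[(0,2) g=8 f=11, (0,3) g=7 f=11, (0,4) g=6 f=11, (0,5) g=5 f=11, (2,2) g=8 f=11, (2,7) g=3 f=11, (3,7) g=2 f=11, (4,5) g=1 f=9, (5,6) g=1 f=11]; closed=[(1,2), (1,3), (1,4), (1,5), (2,4), (2,5), (2,6), (3,5), (3,6), (4,6)]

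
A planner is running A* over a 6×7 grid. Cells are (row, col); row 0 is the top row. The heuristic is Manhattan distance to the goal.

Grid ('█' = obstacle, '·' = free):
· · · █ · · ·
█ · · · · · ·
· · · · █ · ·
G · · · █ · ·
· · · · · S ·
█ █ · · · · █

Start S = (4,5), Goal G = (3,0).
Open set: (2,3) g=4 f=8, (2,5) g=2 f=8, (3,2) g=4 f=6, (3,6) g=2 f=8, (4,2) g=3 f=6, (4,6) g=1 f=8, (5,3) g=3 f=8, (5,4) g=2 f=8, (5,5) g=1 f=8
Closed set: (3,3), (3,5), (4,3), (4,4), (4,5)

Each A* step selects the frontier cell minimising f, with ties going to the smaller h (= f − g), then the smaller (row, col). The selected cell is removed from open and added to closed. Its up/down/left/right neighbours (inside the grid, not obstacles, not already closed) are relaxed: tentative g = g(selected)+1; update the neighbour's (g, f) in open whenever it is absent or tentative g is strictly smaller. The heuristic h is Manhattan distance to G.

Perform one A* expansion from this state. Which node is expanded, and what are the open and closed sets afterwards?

expanded=(3,2); open=[(2,2) g=5 f=8, (2,3) g=4 f=8, (2,5) g=2 f=8, (3,1) g=5 f=6, (3,6) g=2 f=8, (4,2) g=3 f=6, (4,6) g=1 f=8, (5,3) g=3 f=8, (5,4) g=2 f=8, (5,5) g=1 f=8]; closed=[(3,2), (3,3), (3,5), (4,3), (4,4), (4,5)]

step 1: expand (3,2) (f=6, h=2) → closed; open now [(2,2) g=5 f=8, (2,3) g=4 f=8, (2,5) g=2 f=8, (3,1) g=5 f=6, (3,6) g=2 f=8, (4,2) g=3 f=6, (4,6) g=1 f=8, (5,3) g=3 f=8, (5,4) g=2 f=8, (5,5) g=1 f=8]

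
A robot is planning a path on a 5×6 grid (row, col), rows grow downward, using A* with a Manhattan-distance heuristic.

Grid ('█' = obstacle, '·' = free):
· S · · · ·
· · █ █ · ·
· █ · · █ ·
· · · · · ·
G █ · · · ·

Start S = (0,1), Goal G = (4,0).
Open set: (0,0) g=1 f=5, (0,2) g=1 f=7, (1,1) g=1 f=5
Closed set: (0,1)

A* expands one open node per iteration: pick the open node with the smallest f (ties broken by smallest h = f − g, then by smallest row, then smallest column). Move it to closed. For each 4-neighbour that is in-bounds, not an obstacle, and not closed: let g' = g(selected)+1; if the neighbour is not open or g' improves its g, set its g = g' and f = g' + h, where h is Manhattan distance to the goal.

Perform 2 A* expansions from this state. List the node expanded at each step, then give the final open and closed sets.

order=[(0,0) → (1,0)]; open=[(0,2) g=1 f=7, (1,1) g=1 f=5, (2,0) g=3 f=5]; closed=[(0,0), (0,1), (1,0)]

step 1: expand (0,0) (f=5, h=4) → closed; open now [(0,2) g=1 f=7, (1,0) g=2 f=5, (1,1) g=1 f=5]
step 2: expand (1,0) (f=5, h=3) → closed; open now [(0,2) g=1 f=7, (1,1) g=1 f=5, (2,0) g=3 f=5]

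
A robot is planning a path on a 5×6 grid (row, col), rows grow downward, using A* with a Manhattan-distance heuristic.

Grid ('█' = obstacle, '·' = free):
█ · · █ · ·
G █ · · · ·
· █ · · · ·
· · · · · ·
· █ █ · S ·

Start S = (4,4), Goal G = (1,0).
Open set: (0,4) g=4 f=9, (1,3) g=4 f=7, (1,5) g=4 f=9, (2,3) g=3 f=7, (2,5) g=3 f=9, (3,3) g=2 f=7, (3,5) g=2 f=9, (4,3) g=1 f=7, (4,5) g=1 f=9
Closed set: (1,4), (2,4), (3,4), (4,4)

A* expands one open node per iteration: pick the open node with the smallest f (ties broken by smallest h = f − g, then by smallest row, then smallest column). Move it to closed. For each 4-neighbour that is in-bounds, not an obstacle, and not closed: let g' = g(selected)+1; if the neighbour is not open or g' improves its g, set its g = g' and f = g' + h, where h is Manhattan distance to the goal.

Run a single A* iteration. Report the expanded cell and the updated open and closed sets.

expanded=(1,3); open=[(0,4) g=4 f=9, (1,2) g=5 f=7, (1,5) g=4 f=9, (2,3) g=3 f=7, (2,5) g=3 f=9, (3,3) g=2 f=7, (3,5) g=2 f=9, (4,3) g=1 f=7, (4,5) g=1 f=9]; closed=[(1,3), (1,4), (2,4), (3,4), (4,4)]

step 1: expand (1,3) (f=7, h=3) → closed; open now [(0,4) g=4 f=9, (1,2) g=5 f=7, (1,5) g=4 f=9, (2,3) g=3 f=7, (2,5) g=3 f=9, (3,3) g=2 f=7, (3,5) g=2 f=9, (4,3) g=1 f=7, (4,5) g=1 f=9]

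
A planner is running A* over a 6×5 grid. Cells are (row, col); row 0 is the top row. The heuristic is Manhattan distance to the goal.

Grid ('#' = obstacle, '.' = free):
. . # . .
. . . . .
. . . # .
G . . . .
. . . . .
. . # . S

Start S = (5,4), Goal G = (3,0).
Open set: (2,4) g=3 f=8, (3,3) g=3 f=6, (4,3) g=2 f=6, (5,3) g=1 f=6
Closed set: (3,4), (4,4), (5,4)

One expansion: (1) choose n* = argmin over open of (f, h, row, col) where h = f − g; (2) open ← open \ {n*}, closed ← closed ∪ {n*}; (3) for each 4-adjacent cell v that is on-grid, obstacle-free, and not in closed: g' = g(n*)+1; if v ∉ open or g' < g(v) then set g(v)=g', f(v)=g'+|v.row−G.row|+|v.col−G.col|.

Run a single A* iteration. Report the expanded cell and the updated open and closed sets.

step 1: expand (3,3) (f=6, h=3) → closed; open now [(2,4) g=3 f=8, (3,2) g=4 f=6, (4,3) g=2 f=6, (5,3) g=1 f=6]

expanded=(3,3); open=[(2,4) g=3 f=8, (3,2) g=4 f=6, (4,3) g=2 f=6, (5,3) g=1 f=6]; closed=[(3,3), (3,4), (4,4), (5,4)]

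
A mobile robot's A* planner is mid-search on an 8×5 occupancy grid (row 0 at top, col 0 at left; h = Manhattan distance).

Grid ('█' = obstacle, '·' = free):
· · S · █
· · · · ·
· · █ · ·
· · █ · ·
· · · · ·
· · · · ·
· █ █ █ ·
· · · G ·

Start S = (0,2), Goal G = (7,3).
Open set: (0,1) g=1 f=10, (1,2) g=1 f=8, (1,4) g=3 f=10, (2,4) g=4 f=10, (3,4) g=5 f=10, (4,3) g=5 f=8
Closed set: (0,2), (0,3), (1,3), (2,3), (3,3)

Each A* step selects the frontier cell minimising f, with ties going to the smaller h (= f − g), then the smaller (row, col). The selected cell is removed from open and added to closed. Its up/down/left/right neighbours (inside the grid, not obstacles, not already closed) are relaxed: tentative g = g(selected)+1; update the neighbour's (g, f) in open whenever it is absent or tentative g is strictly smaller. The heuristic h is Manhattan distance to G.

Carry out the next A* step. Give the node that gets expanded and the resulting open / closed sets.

step 1: expand (4,3) (f=8, h=3) → closed; open now [(0,1) g=1 f=10, (1,2) g=1 f=8, (1,4) g=3 f=10, (2,4) g=4 f=10, (3,4) g=5 f=10, (4,2) g=6 f=10, (4,4) g=6 f=10, (5,3) g=6 f=8]

expanded=(4,3); open=[(0,1) g=1 f=10, (1,2) g=1 f=8, (1,4) g=3 f=10, (2,4) g=4 f=10, (3,4) g=5 f=10, (4,2) g=6 f=10, (4,4) g=6 f=10, (5,3) g=6 f=8]; closed=[(0,2), (0,3), (1,3), (2,3), (3,3), (4,3)]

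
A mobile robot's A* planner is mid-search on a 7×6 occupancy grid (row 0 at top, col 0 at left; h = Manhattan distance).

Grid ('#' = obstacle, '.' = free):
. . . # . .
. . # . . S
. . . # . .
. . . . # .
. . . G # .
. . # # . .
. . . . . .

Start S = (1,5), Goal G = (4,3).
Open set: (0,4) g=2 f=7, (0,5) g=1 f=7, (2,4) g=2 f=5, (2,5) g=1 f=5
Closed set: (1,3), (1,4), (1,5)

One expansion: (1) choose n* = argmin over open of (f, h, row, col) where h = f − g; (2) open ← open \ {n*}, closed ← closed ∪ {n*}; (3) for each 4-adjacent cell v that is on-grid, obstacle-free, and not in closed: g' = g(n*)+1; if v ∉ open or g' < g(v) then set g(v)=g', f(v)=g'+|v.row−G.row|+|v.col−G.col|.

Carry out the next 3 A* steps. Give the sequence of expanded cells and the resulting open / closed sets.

step 1: expand (2,4) (f=5, h=3) → closed; open now [(0,4) g=2 f=7, (0,5) g=1 f=7, (2,5) g=1 f=5]
step 2: expand (2,5) (f=5, h=4) → closed; open now [(0,4) g=2 f=7, (0,5) g=1 f=7, (3,5) g=2 f=5]
step 3: expand (3,5) (f=5, h=3) → closed; open now [(0,4) g=2 f=7, (0,5) g=1 f=7, (4,5) g=3 f=5]

order=[(2,4) → (2,5) → (3,5)]; open=[(0,4) g=2 f=7, (0,5) g=1 f=7, (4,5) g=3 f=5]; closed=[(1,3), (1,4), (1,5), (2,4), (2,5), (3,5)]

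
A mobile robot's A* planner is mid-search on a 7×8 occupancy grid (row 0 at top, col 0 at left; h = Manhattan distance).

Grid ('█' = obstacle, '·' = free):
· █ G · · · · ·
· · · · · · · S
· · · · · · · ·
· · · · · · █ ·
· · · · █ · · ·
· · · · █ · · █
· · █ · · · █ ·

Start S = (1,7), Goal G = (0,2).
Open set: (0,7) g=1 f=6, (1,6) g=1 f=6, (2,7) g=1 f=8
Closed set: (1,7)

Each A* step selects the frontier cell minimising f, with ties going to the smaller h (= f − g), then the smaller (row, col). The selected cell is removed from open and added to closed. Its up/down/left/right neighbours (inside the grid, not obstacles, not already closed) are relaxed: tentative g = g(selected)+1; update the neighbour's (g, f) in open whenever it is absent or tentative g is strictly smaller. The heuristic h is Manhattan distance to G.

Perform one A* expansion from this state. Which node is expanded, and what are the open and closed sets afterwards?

step 1: expand (0,7) (f=6, h=5) → closed; open now [(0,6) g=2 f=6, (1,6) g=1 f=6, (2,7) g=1 f=8]

expanded=(0,7); open=[(0,6) g=2 f=6, (1,6) g=1 f=6, (2,7) g=1 f=8]; closed=[(0,7), (1,7)]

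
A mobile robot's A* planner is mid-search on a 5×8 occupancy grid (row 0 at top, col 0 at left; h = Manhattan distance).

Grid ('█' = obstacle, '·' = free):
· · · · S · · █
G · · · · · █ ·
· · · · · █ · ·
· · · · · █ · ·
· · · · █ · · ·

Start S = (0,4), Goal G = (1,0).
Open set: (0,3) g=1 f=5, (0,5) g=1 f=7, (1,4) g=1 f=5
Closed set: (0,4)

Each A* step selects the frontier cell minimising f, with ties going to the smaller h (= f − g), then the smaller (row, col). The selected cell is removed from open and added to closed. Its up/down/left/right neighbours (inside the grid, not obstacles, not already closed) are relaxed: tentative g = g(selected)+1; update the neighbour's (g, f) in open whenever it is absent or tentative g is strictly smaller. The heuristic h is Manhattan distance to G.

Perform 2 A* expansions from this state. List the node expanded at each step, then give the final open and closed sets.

step 1: expand (0,3) (f=5, h=4) → closed; open now [(0,2) g=2 f=5, (0,5) g=1 f=7, (1,3) g=2 f=5, (1,4) g=1 f=5]
step 2: expand (0,2) (f=5, h=3) → closed; open now [(0,1) g=3 f=5, (0,5) g=1 f=7, (1,2) g=3 f=5, (1,3) g=2 f=5, (1,4) g=1 f=5]

order=[(0,3) → (0,2)]; open=[(0,1) g=3 f=5, (0,5) g=1 f=7, (1,2) g=3 f=5, (1,3) g=2 f=5, (1,4) g=1 f=5]; closed=[(0,2), (0,3), (0,4)]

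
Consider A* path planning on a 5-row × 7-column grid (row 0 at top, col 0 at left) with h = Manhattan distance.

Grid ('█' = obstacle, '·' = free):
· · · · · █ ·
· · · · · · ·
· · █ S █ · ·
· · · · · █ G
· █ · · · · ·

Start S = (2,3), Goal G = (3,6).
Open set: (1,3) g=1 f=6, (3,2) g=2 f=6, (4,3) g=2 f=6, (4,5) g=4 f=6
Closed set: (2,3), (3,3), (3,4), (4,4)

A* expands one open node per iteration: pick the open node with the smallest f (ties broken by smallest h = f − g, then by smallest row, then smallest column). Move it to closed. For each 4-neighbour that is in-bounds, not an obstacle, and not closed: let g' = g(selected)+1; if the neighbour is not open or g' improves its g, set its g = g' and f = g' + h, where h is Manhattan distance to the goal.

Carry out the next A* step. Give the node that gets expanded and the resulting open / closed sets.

expanded=(4,5); open=[(1,3) g=1 f=6, (3,2) g=2 f=6, (4,3) g=2 f=6, (4,6) g=5 f=6]; closed=[(2,3), (3,3), (3,4), (4,4), (4,5)]

step 1: expand (4,5) (f=6, h=2) → closed; open now [(1,3) g=1 f=6, (3,2) g=2 f=6, (4,3) g=2 f=6, (4,6) g=5 f=6]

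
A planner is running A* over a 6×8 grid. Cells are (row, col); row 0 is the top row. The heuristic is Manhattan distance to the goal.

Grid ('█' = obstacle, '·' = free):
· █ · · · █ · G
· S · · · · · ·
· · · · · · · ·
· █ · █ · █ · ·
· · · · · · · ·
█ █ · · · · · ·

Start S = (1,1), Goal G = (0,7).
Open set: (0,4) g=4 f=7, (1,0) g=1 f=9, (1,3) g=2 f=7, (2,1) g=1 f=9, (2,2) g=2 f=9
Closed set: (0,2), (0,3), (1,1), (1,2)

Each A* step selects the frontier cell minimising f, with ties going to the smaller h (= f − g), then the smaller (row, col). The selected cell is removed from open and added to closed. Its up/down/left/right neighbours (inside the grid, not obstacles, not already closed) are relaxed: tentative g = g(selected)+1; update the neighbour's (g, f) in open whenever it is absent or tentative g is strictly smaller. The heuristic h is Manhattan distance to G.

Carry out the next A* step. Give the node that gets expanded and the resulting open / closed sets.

step 1: expand (0,4) (f=7, h=3) → closed; open now [(1,0) g=1 f=9, (1,3) g=2 f=7, (1,4) g=5 f=9, (2,1) g=1 f=9, (2,2) g=2 f=9]

expanded=(0,4); open=[(1,0) g=1 f=9, (1,3) g=2 f=7, (1,4) g=5 f=9, (2,1) g=1 f=9, (2,2) g=2 f=9]; closed=[(0,2), (0,3), (0,4), (1,1), (1,2)]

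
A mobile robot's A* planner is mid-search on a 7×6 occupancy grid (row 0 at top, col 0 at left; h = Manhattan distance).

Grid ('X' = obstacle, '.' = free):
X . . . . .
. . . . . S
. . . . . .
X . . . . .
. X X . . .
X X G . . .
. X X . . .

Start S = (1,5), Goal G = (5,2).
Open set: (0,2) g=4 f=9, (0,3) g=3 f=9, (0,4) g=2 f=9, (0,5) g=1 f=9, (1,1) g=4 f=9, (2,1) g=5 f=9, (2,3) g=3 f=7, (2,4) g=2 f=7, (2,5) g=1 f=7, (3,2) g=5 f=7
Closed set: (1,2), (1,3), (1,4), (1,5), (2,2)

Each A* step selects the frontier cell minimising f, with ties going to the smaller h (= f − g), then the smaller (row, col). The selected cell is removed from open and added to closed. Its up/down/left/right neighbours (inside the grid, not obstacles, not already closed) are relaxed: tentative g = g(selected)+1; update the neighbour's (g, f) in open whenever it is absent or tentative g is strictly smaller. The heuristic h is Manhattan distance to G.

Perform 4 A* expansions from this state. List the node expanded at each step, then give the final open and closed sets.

order=[(3,2) → (2,3) → (3,3) → (4,3)]; open=[(0,2) g=4 f=9, (0,3) g=3 f=9, (0,4) g=2 f=9, (0,5) g=1 f=9, (1,1) g=4 f=9, (2,1) g=5 f=9, (2,4) g=2 f=7, (2,5) g=1 f=7, (3,1) g=6 f=9, (3,4) g=5 f=9, (4,4) g=6 f=9, (5,3) g=6 f=7]; closed=[(1,2), (1,3), (1,4), (1,5), (2,2), (2,3), (3,2), (3,3), (4,3)]

step 1: expand (3,2) (f=7, h=2) → closed; open now [(0,2) g=4 f=9, (0,3) g=3 f=9, (0,4) g=2 f=9, (0,5) g=1 f=9, (1,1) g=4 f=9, (2,1) g=5 f=9, (2,3) g=3 f=7, (2,4) g=2 f=7, (2,5) g=1 f=7, (3,1) g=6 f=9, (3,3) g=6 f=9]
step 2: expand (2,3) (f=7, h=4) → closed; open now [(0,2) g=4 f=9, (0,3) g=3 f=9, (0,4) g=2 f=9, (0,5) g=1 f=9, (1,1) g=4 f=9, (2,1) g=5 f=9, (2,4) g=2 f=7, (2,5) g=1 f=7, (3,1) g=6 f=9, (3,3) g=4 f=7]
step 3: expand (3,3) (f=7, h=3) → closed; open now [(0,2) g=4 f=9, (0,3) g=3 f=9, (0,4) g=2 f=9, (0,5) g=1 f=9, (1,1) g=4 f=9, (2,1) g=5 f=9, (2,4) g=2 f=7, (2,5) g=1 f=7, (3,1) g=6 f=9, (3,4) g=5 f=9, (4,3) g=5 f=7]
step 4: expand (4,3) (f=7, h=2) → closed; open now [(0,2) g=4 f=9, (0,3) g=3 f=9, (0,4) g=2 f=9, (0,5) g=1 f=9, (1,1) g=4 f=9, (2,1) g=5 f=9, (2,4) g=2 f=7, (2,5) g=1 f=7, (3,1) g=6 f=9, (3,4) g=5 f=9, (4,4) g=6 f=9, (5,3) g=6 f=7]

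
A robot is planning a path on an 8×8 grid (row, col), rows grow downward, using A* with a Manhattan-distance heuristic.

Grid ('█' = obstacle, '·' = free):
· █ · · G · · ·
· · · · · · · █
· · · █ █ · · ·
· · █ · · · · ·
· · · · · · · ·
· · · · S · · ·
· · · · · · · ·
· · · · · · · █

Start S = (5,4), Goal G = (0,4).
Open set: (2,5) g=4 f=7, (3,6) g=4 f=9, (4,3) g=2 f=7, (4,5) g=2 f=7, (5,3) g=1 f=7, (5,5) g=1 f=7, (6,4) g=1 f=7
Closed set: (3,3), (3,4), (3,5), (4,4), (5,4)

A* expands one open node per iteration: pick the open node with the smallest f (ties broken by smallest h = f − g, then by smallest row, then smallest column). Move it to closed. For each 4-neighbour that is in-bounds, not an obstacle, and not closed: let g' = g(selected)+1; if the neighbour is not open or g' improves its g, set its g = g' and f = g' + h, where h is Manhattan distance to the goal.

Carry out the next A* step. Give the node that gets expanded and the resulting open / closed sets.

step 1: expand (2,5) (f=7, h=3) → closed; open now [(1,5) g=5 f=7, (2,6) g=5 f=9, (3,6) g=4 f=9, (4,3) g=2 f=7, (4,5) g=2 f=7, (5,3) g=1 f=7, (5,5) g=1 f=7, (6,4) g=1 f=7]

expanded=(2,5); open=[(1,5) g=5 f=7, (2,6) g=5 f=9, (3,6) g=4 f=9, (4,3) g=2 f=7, (4,5) g=2 f=7, (5,3) g=1 f=7, (5,5) g=1 f=7, (6,4) g=1 f=7]; closed=[(2,5), (3,3), (3,4), (3,5), (4,4), (5,4)]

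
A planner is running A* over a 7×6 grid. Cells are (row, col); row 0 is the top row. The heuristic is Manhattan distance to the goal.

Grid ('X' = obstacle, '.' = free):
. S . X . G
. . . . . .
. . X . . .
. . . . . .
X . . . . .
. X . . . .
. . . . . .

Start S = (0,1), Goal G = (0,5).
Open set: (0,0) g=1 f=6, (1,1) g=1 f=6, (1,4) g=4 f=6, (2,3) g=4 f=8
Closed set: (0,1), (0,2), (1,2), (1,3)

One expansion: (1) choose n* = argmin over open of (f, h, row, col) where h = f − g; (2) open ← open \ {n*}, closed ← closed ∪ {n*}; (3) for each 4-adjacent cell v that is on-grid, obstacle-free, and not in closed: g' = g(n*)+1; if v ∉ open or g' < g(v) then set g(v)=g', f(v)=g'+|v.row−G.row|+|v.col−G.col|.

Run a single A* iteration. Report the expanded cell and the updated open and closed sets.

expanded=(1,4); open=[(0,0) g=1 f=6, (0,4) g=5 f=6, (1,1) g=1 f=6, (1,5) g=5 f=6, (2,3) g=4 f=8, (2,4) g=5 f=8]; closed=[(0,1), (0,2), (1,2), (1,3), (1,4)]

step 1: expand (1,4) (f=6, h=2) → closed; open now [(0,0) g=1 f=6, (0,4) g=5 f=6, (1,1) g=1 f=6, (1,5) g=5 f=6, (2,3) g=4 f=8, (2,4) g=5 f=8]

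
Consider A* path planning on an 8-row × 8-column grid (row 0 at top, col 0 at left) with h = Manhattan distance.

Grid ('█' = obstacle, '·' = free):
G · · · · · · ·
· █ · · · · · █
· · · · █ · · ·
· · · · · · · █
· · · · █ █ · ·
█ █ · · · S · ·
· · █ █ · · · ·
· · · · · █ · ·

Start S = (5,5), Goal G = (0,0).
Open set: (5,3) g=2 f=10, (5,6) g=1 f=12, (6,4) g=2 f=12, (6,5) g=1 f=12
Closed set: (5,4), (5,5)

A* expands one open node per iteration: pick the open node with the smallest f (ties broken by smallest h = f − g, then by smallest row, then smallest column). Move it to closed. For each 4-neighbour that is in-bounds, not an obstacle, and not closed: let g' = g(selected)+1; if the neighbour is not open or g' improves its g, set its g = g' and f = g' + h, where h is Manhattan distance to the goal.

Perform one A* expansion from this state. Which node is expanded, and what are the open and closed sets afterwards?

step 1: expand (5,3) (f=10, h=8) → closed; open now [(4,3) g=3 f=10, (5,2) g=3 f=10, (5,6) g=1 f=12, (6,4) g=2 f=12, (6,5) g=1 f=12]

expanded=(5,3); open=[(4,3) g=3 f=10, (5,2) g=3 f=10, (5,6) g=1 f=12, (6,4) g=2 f=12, (6,5) g=1 f=12]; closed=[(5,3), (5,4), (5,5)]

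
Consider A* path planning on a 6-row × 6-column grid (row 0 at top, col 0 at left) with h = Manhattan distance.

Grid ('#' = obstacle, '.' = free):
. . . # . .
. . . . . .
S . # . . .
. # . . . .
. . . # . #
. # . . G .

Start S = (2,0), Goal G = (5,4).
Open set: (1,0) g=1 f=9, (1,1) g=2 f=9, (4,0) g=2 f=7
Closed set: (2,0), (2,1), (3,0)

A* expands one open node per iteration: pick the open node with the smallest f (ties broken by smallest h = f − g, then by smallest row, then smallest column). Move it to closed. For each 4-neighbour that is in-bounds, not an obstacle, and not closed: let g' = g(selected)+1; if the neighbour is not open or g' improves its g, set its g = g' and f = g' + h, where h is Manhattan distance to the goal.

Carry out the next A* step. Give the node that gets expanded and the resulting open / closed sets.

expanded=(4,0); open=[(1,0) g=1 f=9, (1,1) g=2 f=9, (4,1) g=3 f=7, (5,0) g=3 f=7]; closed=[(2,0), (2,1), (3,0), (4,0)]

step 1: expand (4,0) (f=7, h=5) → closed; open now [(1,0) g=1 f=9, (1,1) g=2 f=9, (4,1) g=3 f=7, (5,0) g=3 f=7]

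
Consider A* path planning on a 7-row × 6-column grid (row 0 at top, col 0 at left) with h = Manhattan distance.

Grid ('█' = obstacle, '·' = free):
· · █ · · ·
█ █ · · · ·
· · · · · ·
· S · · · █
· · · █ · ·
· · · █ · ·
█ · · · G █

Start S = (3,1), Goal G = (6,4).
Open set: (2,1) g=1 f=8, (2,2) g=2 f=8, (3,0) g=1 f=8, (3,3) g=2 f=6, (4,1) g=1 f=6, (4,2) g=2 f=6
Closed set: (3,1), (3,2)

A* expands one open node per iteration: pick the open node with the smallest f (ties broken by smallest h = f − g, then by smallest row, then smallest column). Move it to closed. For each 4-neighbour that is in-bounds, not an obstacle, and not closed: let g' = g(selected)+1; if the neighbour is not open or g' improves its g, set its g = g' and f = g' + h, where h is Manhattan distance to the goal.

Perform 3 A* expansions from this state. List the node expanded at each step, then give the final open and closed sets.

order=[(3,3) → (3,4) → (4,4)]; open=[(2,1) g=1 f=8, (2,2) g=2 f=8, (2,3) g=3 f=8, (2,4) g=4 f=8, (3,0) g=1 f=8, (4,1) g=1 f=6, (4,2) g=2 f=6, (4,5) g=5 f=8, (5,4) g=5 f=6]; closed=[(3,1), (3,2), (3,3), (3,4), (4,4)]

step 1: expand (3,3) (f=6, h=4) → closed; open now [(2,1) g=1 f=8, (2,2) g=2 f=8, (2,3) g=3 f=8, (3,0) g=1 f=8, (3,4) g=3 f=6, (4,1) g=1 f=6, (4,2) g=2 f=6]
step 2: expand (3,4) (f=6, h=3) → closed; open now [(2,1) g=1 f=8, (2,2) g=2 f=8, (2,3) g=3 f=8, (2,4) g=4 f=8, (3,0) g=1 f=8, (4,1) g=1 f=6, (4,2) g=2 f=6, (4,4) g=4 f=6]
step 3: expand (4,4) (f=6, h=2) → closed; open now [(2,1) g=1 f=8, (2,2) g=2 f=8, (2,3) g=3 f=8, (2,4) g=4 f=8, (3,0) g=1 f=8, (4,1) g=1 f=6, (4,2) g=2 f=6, (4,5) g=5 f=8, (5,4) g=5 f=6]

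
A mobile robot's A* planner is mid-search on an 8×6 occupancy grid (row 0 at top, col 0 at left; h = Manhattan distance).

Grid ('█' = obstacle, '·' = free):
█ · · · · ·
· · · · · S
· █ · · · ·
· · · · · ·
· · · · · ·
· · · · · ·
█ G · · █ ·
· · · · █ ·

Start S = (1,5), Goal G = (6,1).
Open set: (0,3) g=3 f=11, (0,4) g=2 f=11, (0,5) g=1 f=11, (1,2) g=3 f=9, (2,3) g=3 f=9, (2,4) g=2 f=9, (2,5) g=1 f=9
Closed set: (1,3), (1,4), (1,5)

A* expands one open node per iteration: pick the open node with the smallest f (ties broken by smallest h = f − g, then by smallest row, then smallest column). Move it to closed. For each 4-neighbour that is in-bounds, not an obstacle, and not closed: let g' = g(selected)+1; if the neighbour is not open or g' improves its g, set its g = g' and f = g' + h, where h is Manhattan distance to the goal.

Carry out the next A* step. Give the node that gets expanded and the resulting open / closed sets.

expanded=(1,2); open=[(0,2) g=4 f=11, (0,3) g=3 f=11, (0,4) g=2 f=11, (0,5) g=1 f=11, (1,1) g=4 f=9, (2,2) g=4 f=9, (2,3) g=3 f=9, (2,4) g=2 f=9, (2,5) g=1 f=9]; closed=[(1,2), (1,3), (1,4), (1,5)]

step 1: expand (1,2) (f=9, h=6) → closed; open now [(0,2) g=4 f=11, (0,3) g=3 f=11, (0,4) g=2 f=11, (0,5) g=1 f=11, (1,1) g=4 f=9, (2,2) g=4 f=9, (2,3) g=3 f=9, (2,4) g=2 f=9, (2,5) g=1 f=9]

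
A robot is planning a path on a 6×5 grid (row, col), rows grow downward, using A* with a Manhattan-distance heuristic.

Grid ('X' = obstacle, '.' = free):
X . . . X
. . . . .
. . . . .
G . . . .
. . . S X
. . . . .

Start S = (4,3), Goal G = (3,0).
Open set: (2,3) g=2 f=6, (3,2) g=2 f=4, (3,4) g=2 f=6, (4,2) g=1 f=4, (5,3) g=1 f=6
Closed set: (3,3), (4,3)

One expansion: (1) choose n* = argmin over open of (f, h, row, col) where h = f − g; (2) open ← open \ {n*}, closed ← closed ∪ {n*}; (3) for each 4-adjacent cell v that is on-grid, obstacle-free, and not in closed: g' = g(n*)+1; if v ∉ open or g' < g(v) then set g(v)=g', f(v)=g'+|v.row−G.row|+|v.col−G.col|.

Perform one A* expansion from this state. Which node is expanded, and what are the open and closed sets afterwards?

step 1: expand (3,2) (f=4, h=2) → closed; open now [(2,2) g=3 f=6, (2,3) g=2 f=6, (3,1) g=3 f=4, (3,4) g=2 f=6, (4,2) g=1 f=4, (5,3) g=1 f=6]

expanded=(3,2); open=[(2,2) g=3 f=6, (2,3) g=2 f=6, (3,1) g=3 f=4, (3,4) g=2 f=6, (4,2) g=1 f=4, (5,3) g=1 f=6]; closed=[(3,2), (3,3), (4,3)]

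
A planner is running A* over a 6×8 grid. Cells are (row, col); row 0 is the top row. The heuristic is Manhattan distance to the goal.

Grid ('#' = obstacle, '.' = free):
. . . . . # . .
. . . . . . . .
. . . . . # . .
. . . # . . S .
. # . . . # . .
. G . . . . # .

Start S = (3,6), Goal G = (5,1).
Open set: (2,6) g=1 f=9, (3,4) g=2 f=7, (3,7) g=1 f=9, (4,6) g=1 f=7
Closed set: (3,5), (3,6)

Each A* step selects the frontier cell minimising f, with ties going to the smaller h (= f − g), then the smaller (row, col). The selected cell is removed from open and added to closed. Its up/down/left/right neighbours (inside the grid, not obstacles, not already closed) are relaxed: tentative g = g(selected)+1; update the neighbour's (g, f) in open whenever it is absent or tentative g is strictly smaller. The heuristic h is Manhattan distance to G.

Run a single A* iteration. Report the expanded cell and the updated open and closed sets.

step 1: expand (3,4) (f=7, h=5) → closed; open now [(2,4) g=3 f=9, (2,6) g=1 f=9, (3,7) g=1 f=9, (4,4) g=3 f=7, (4,6) g=1 f=7]

expanded=(3,4); open=[(2,4) g=3 f=9, (2,6) g=1 f=9, (3,7) g=1 f=9, (4,4) g=3 f=7, (4,6) g=1 f=7]; closed=[(3,4), (3,5), (3,6)]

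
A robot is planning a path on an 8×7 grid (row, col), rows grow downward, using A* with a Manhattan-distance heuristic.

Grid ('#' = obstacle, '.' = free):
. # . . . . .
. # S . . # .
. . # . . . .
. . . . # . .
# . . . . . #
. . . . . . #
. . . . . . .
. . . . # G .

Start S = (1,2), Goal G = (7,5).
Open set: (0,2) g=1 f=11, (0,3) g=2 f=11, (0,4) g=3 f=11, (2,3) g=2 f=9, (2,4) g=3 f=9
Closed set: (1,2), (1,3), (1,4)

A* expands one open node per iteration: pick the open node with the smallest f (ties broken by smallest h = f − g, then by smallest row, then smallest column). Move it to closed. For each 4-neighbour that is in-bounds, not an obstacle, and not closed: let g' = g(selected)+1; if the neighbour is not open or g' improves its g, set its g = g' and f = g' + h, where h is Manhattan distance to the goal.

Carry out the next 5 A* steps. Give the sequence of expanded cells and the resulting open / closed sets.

step 1: expand (2,4) (f=9, h=6) → closed; open now [(0,2) g=1 f=11, (0,3) g=2 f=11, (0,4) g=3 f=11, (2,3) g=2 f=9, (2,5) g=4 f=9]
step 2: expand (2,5) (f=9, h=5) → closed; open now [(0,2) g=1 f=11, (0,3) g=2 f=11, (0,4) g=3 f=11, (2,3) g=2 f=9, (2,6) g=5 f=11, (3,5) g=5 f=9]
step 3: expand (3,5) (f=9, h=4) → closed; open now [(0,2) g=1 f=11, (0,3) g=2 f=11, (0,4) g=3 f=11, (2,3) g=2 f=9, (2,6) g=5 f=11, (3,6) g=6 f=11, (4,5) g=6 f=9]
step 4: expand (4,5) (f=9, h=3) → closed; open now [(0,2) g=1 f=11, (0,3) g=2 f=11, (0,4) g=3 f=11, (2,3) g=2 f=9, (2,6) g=5 f=11, (3,6) g=6 f=11, (4,4) g=7 f=11, (5,5) g=7 f=9]
step 5: expand (5,5) (f=9, h=2) → closed; open now [(0,2) g=1 f=11, (0,3) g=2 f=11, (0,4) g=3 f=11, (2,3) g=2 f=9, (2,6) g=5 f=11, (3,6) g=6 f=11, (4,4) g=7 f=11, (5,4) g=8 f=11, (6,5) g=8 f=9]

order=[(2,4) → (2,5) → (3,5) → (4,5) → (5,5)]; open=[(0,2) g=1 f=11, (0,3) g=2 f=11, (0,4) g=3 f=11, (2,3) g=2 f=9, (2,6) g=5 f=11, (3,6) g=6 f=11, (4,4) g=7 f=11, (5,4) g=8 f=11, (6,5) g=8 f=9]; closed=[(1,2), (1,3), (1,4), (2,4), (2,5), (3,5), (4,5), (5,5)]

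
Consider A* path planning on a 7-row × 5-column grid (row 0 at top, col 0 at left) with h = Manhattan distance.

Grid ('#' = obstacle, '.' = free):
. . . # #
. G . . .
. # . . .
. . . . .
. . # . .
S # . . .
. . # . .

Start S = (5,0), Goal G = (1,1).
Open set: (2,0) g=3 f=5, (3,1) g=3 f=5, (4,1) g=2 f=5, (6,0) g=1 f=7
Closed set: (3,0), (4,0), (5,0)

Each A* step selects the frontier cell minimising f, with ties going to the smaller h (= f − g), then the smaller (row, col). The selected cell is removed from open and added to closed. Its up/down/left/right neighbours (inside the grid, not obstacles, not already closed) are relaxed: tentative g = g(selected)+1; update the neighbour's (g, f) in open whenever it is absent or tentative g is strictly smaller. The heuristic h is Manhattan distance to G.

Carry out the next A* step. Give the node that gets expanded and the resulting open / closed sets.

expanded=(2,0); open=[(1,0) g=4 f=5, (3,1) g=3 f=5, (4,1) g=2 f=5, (6,0) g=1 f=7]; closed=[(2,0), (3,0), (4,0), (5,0)]

step 1: expand (2,0) (f=5, h=2) → closed; open now [(1,0) g=4 f=5, (3,1) g=3 f=5, (4,1) g=2 f=5, (6,0) g=1 f=7]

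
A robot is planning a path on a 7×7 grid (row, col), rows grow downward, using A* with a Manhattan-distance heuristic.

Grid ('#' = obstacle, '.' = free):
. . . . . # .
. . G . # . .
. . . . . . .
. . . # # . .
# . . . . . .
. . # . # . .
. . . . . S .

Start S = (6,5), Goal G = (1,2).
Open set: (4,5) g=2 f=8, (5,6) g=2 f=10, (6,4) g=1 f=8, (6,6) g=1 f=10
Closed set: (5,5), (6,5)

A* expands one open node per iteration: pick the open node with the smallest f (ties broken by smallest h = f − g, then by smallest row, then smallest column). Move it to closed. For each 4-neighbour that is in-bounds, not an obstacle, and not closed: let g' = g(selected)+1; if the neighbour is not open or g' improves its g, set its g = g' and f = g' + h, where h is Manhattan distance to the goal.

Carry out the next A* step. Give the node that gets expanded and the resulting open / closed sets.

step 1: expand (4,5) (f=8, h=6) → closed; open now [(3,5) g=3 f=8, (4,4) g=3 f=8, (4,6) g=3 f=10, (5,6) g=2 f=10, (6,4) g=1 f=8, (6,6) g=1 f=10]

expanded=(4,5); open=[(3,5) g=3 f=8, (4,4) g=3 f=8, (4,6) g=3 f=10, (5,6) g=2 f=10, (6,4) g=1 f=8, (6,6) g=1 f=10]; closed=[(4,5), (5,5), (6,5)]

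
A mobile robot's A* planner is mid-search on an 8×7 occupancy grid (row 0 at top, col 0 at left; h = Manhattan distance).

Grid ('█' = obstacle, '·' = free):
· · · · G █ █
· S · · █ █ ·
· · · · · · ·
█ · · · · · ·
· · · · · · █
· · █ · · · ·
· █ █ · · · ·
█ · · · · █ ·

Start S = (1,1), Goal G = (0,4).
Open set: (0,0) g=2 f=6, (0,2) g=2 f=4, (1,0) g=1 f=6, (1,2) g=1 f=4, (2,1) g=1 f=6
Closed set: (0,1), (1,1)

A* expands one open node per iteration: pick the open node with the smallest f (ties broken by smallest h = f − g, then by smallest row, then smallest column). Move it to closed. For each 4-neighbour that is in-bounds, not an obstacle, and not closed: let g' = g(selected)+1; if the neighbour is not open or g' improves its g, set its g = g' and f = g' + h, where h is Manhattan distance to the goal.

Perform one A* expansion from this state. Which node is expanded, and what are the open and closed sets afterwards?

expanded=(0,2); open=[(0,0) g=2 f=6, (0,3) g=3 f=4, (1,0) g=1 f=6, (1,2) g=1 f=4, (2,1) g=1 f=6]; closed=[(0,1), (0,2), (1,1)]

step 1: expand (0,2) (f=4, h=2) → closed; open now [(0,0) g=2 f=6, (0,3) g=3 f=4, (1,0) g=1 f=6, (1,2) g=1 f=4, (2,1) g=1 f=6]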